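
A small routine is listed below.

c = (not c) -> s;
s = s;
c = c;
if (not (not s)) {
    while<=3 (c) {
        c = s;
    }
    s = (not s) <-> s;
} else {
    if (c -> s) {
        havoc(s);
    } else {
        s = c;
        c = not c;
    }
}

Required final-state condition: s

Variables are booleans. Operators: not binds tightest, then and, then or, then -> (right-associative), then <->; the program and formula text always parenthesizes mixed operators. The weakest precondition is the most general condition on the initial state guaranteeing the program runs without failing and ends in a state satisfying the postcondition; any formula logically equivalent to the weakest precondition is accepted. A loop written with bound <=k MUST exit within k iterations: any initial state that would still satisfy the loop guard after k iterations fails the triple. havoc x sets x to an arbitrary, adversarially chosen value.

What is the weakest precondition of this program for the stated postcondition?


Working backward. After the program, s must hold.
Then branch requires (c -> ((s -> ((s -> ((not s) and ((not s) <-> s))) and ((not s) -> ((not s) <-> s)))) and ((not s) -> ((not s) <-> s)))) and ((not c) -> ((not s) <-> s)); else branch requires (not (c -> s)) and ((not (c -> s)) -> c).
Before the if: (s -> ((c -> ((s -> ((s -> ((not s) and ((not s) <-> s))) and ((not s) -> ((not s) <-> s)))) and ((not s) -> ((not s) <-> s)))) and ((not c) -> ((not s) <-> s)))) and ((not s) -> ((not (c -> s)) and ((not (c -> s)) -> c)))
Before c := c: (s -> ((c -> ((s -> ((s -> ((not s) and ((not s) <-> s))) and ((not s) -> ((not s) <-> s)))) and ((not s) -> ((not s) <-> s)))) and ((not c) -> ((not s) <-> s)))) and ((not s) -> ((not (c -> s)) and ((not (c -> s)) -> c)))
Before s := s: (s -> ((c -> ((s -> ((s -> ((not s) and ((not s) <-> s))) and ((not s) -> ((not s) <-> s)))) and ((not s) -> ((not s) <-> s)))) and ((not c) -> ((not s) <-> s)))) and ((not s) -> ((not (c -> s)) and ((not (c -> s)) -> c)))
Before c := (not c) -> s: (s -> ((((not c) -> s) -> ((s -> ((s -> ((not s) and ((not s) <-> s))) and ((not s) -> ((not s) <-> s)))) and ((not s) -> ((not s) <-> s)))) and ((not ((not c) -> s)) -> ((not s) <-> s)))) and ((not s) -> ((not (((not c) -> s) -> s)) and ((not (((not c) -> s) -> s)) -> ((not c) -> s))))
Answer: WP = (s -> ((((not c) -> s) -> ((s -> ((s -> ((not s) and ((not s) <-> s))) and ((not s) -> ((not s) <-> s)))) and ((not s) -> ((not s) <-> s)))) and ((not ((not c) -> s)) -> ((not s) <-> s)))) and ((not s) -> ((not (((not c) -> s) -> s)) and ((not (((not c) -> s) -> s)) -> ((not c) -> s))))


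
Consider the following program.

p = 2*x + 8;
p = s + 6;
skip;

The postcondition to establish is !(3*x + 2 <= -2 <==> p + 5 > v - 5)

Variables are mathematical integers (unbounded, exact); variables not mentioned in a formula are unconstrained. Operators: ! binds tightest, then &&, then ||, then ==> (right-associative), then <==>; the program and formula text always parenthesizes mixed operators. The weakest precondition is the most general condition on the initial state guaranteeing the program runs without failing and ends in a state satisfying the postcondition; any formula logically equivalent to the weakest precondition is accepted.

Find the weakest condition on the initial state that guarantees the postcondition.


Working backward. After the program, the postcondition !(3*x + 2 <= -2 <==> p + 5 > v - 5) must hold; in canonical form it is !(3*x <= -4 <==> p > v - 10).
Before skip: !(3*x <= -4 <==> p > v - 10)
Before p := s + 6: !(3*x <= -4 <==> s > v - 16)
Before p := 2*x + 8: !(3*x <= -4 <==> s > v - 16)
Answer: WP = !(3*x <= -4 <==> s > v - 16)


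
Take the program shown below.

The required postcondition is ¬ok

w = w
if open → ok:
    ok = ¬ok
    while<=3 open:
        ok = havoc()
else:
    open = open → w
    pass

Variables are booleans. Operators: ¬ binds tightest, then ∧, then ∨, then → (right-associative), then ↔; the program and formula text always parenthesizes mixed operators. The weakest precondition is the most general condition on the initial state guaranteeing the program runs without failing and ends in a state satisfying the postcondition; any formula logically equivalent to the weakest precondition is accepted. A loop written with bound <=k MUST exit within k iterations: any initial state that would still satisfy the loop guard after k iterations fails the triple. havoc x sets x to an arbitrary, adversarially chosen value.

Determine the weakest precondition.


Working backward. After the program, ¬ok must hold.
Then branch requires (¬open) ∧ ((¬open) → ok); else branch requires ¬ok.
Before the if: ((open → ok) → ((¬open) ∧ ((¬open) → ok))) ∧ ((¬(open → ok)) → (¬ok))
Before w := w: ((open → ok) → ((¬open) ∧ ((¬open) → ok))) ∧ ((¬(open → ok)) → (¬ok))
Answer: WP = ((open → ok) → ((¬open) ∧ ((¬open) → ok))) ∧ ((¬(open → ok)) → (¬ok))


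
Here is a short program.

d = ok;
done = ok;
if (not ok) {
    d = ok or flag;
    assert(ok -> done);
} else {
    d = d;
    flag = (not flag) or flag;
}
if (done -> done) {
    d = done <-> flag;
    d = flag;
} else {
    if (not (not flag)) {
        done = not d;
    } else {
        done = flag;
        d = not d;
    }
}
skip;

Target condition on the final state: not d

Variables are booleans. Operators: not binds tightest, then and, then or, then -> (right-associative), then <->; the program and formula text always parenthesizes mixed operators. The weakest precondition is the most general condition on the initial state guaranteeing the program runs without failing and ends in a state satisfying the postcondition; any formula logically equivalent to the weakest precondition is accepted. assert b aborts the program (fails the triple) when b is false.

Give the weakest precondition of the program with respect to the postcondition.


Working backward. After the program, not d must hold.
Before skip: not d
Then branch requires not flag; else branch requires (flag -> (not d)) and ((not flag) -> d).
Before the if: not flag
Then branch requires (ok -> done) and (not flag); else branch requires false.
Before the if: ((not ok) -> ((ok -> done) and (not flag))) and (not ok)
Before done := ok: ((not ok) -> (not flag)) and (not ok)
Before d := ok: ((not ok) -> (not flag)) and (not ok)
Answer: WP = ((not ok) -> (not flag)) and (not ok)


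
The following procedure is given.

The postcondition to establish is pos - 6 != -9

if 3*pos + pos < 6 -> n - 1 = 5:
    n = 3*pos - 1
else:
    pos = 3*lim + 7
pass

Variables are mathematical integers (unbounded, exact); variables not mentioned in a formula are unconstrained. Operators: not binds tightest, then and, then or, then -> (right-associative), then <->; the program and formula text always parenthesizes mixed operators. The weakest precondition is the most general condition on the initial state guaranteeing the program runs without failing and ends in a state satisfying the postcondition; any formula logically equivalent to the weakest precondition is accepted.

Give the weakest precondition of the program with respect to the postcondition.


Working backward. After the program, the postcondition pos - 6 != -9 must hold; in canonical form it is pos != -3.
Before skip: pos != -3
Then branch requires pos != -3; else branch requires 3*lim != -10.
Before the if: ((4*pos < 6 -> n = 6) -> pos != -3) and ((not (4*pos < 6 -> n = 6)) -> 3*lim != -10)
Answer: WP = ((4*pos < 6 -> n = 6) -> pos != -3) and ((not (4*pos < 6 -> n = 6)) -> 3*lim != -10)


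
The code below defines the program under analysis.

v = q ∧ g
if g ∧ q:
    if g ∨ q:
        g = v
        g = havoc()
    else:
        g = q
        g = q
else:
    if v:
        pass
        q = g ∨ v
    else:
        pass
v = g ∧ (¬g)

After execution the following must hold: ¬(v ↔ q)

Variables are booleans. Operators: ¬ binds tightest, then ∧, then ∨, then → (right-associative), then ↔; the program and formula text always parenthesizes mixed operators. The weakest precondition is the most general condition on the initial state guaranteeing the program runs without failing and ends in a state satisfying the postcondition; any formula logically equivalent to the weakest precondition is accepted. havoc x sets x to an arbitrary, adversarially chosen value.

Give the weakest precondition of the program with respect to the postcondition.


Working backward. After the program, ¬(v ↔ q) must hold.
Before v := g ∧ (¬g): q
Then branch requires ((g ∨ q) → q) ∧ ((¬(g ∨ q)) → q); else branch requires (v → (g ∨ v)) ∧ ((¬v) → q).
Before the if: ((g ∧ q) → (((g ∨ q) → q) ∧ ((¬(g ∨ q)) → q))) ∧ ((¬(g ∧ q)) → ((v → (g ∨ v)) ∧ ((¬v) → q)))
Before v := q ∧ g: ((g ∧ q) → (((g ∨ q) → q) ∧ ((¬(g ∨ q)) → q))) ∧ ((¬(g ∧ q)) → (((q ∧ g) → (g ∨ (q ∧ g))) ∧ ((¬(q ∧ g)) → q)))
Answer: WP = ((g ∧ q) → (((g ∨ q) → q) ∧ ((¬(g ∨ q)) → q))) ∧ ((¬(g ∧ q)) → (((q ∧ g) → (g ∨ (q ∧ g))) ∧ ((¬(q ∧ g)) → q)))


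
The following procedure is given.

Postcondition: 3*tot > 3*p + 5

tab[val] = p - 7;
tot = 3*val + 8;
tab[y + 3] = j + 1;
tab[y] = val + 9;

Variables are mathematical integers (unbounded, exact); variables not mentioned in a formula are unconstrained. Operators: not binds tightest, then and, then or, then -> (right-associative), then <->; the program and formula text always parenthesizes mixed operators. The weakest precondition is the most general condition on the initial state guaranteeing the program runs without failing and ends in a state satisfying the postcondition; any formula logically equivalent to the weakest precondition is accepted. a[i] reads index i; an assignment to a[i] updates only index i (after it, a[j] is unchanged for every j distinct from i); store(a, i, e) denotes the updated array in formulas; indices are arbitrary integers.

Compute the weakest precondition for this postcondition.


Working backward. After the program, 3*tot > 3*p + 5 must hold.
Before tab[y] := val + 9: 3*tot > 3*p + 5
Before tab[y + 3] := j + 1: 3*tot > 3*p + 5
Before tot := 3*val + 8: 9*val > 3*p - 19
Before tab[val] := p - 7: 9*val > 3*p - 19
Answer: WP = 9*val > 3*p - 19


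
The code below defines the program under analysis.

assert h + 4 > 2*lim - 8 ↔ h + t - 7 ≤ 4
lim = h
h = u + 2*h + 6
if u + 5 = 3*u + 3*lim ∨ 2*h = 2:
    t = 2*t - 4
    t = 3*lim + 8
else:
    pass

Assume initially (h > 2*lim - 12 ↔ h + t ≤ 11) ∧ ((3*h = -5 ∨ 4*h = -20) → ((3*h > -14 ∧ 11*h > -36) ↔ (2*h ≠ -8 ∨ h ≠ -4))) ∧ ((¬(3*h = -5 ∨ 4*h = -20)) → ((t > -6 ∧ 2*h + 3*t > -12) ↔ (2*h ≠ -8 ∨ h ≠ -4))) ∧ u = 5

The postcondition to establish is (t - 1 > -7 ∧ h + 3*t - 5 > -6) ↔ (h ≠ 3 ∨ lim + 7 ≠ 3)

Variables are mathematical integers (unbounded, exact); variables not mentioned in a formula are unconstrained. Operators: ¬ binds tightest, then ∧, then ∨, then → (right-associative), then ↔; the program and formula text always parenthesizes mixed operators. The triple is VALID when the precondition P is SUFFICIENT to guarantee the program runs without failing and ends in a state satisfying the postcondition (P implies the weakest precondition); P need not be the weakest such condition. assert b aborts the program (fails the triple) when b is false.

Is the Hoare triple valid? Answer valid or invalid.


Working backward. After the program, the postcondition (t - 1 > -7 ∧ h + 3*t - 5 > -6) ↔ (h ≠ 3 ∨ lim + 7 ≠ 3) must hold; in canonical form it is (t > -6 ∧ h + 3*t > -1) ↔ (h ≠ 3 ∨ lim ≠ -4).
Then branch requires (3*lim > -14 ∧ h + 9*lim > -25) ↔ (h ≠ 3 ∨ lim ≠ -4); else branch requires (t > -6 ∧ h + 3*t > -1) ↔ (h ≠ 3 ∨ lim ≠ -4).
Before the if: ((3*lim + 2*u = 5 ∨ 2*h = 2) → ((3*lim > -14 ∧ h + 9*lim > -25) ↔ (h ≠ 3 ∨ lim ≠ -4))) ∧ ((¬(3*lim + 2*u = 5 ∨ 2*h = 2)) → ((t > -6 ∧ h + 3*t > -1) ↔ (h ≠ 3 ∨ lim ≠ -4)))
Before h := u + 2*h + 6: ((3*lim + 2*u = 5 ∨ 4*h + 2*u = -10) → ((3*lim > -14 ∧ 2*h + 9*lim + u > -31) ↔ (2*h + u ≠ -3 ∨ lim ≠ -4))) ∧ ((¬(3*lim + 2*u = 5 ∨ 4*h + 2*u = -10)) → ((t > -6 ∧ 2*h + 3*t + u > -7) ↔ (2*h + u ≠ -3 ∨ lim ≠ -4)))
Before lim := h: ((3*h + 2*u = 5 ∨ 4*h + 2*u = -10) → ((3*h > -14 ∧ 11*h + u > -31) ↔ (2*h + u ≠ -3 ∨ h ≠ -4))) ∧ ((¬(3*h + 2*u = 5 ∨ 4*h + 2*u = -10)) → ((t > -6 ∧ 2*h + 3*t + u > -7) ↔ (2*h + u ≠ -3 ∨ h ≠ -4)))
Before assert h + 4 > 2*lim - 8 ↔ h + t - 7 ≤ 4: (h > 2*lim - 12 ↔ h + t ≤ 11) ∧ ((3*h + 2*u = 5 ∨ 4*h + 2*u = -10) → ((3*h > -14 ∧ 11*h + u > -31) ↔ (2*h + u ≠ -3 ∨ h ≠ -4))) ∧ ((¬(3*h + 2*u = 5 ∨ 4*h + 2*u = -10)) → ((t > -6 ∧ 2*h + 3*t + u > -7) ↔ (2*h + u ≠ -3 ∨ h ≠ -4)))
The weakest precondition is (h > 2*lim - 12 ↔ h + t ≤ 11) ∧ ((3*h + 2*u = 5 ∨ 4*h + 2*u = -10) → ((3*h > -14 ∧ 11*h + u > -31) ↔ (2*h + u ≠ -3 ∨ h ≠ -4))) ∧ ((¬(3*h + 2*u = 5 ∨ 4*h + 2*u = -10)) → ((t > -6 ∧ 2*h + 3*t + u > -7) ↔ (2*h + u ≠ -3 ∨ h ≠ -4))).
Check whether (h > 2*lim - 12 ↔ h + t ≤ 11) ∧ ((3*h = -5 ∨ 4*h = -20) → ((3*h > -14 ∧ 11*h > -36) ↔ (2*h ≠ -8 ∨ h ≠ -4))) ∧ ((¬(3*h = -5 ∨ 4*h = -20)) → ((t > -6 ∧ 2*h + 3*t > -12) ↔ (2*h ≠ -8 ∨ h ≠ -4))) ∧ u = 5 implies it.
Every state satisfying the precondition satisfies the weakest precondition: the implication holds.
Answer: valid


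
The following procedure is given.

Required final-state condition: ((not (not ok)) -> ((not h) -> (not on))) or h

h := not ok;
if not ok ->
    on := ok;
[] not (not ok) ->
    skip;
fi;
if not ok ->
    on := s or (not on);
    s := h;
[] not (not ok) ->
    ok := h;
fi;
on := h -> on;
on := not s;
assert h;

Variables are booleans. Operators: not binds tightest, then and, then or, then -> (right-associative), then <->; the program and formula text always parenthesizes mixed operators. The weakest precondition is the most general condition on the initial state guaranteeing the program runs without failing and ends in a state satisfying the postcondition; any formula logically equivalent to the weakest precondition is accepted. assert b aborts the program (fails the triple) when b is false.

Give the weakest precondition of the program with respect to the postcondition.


Working backward. After the program, the postcondition ((not (not ok)) -> ((not h) -> (not on))) or h must hold; in canonical form it is (ok -> ((not h) -> (not on))) or h.
Before assert h: h and ((ok -> ((not h) -> (not on))) or h)
Before on := not s: h and ((ok -> ((not h) -> s)) or h)
Before on := h -> on: h and ((ok -> ((not h) -> s)) or h)
Then branch requires h and ((ok -> ((not h) -> h)) or h); else branch requires h and ((h -> ((not h) -> s)) or h).
Before the if: ((not ok) -> (h and ((ok -> ((not h) -> h)) or h))) and (ok -> (h and ((h -> ((not h) -> s)) or h)))
Then branch requires ((not ok) -> (h and ((ok -> ((not h) -> h)) or h))) and (ok -> (h and ((h -> ((not h) -> s)) or h))); else branch requires ((not ok) -> (h and ((ok -> ((not h) -> h)) or h))) and (ok -> (h and ((h -> ((not h) -> s)) or h))).
Before the if: ((not ok) -> (((not ok) -> (h and ((ok -> ((not h) -> h)) or h))) and (ok -> (h and ((h -> ((not h) -> s)) or h))))) and (ok -> (((not ok) -> (h and ((ok -> ((not h) -> h)) or h))) and (ok -> (h and ((h -> ((not h) -> s)) or h)))))
Before h := not ok: ((not ok) -> (((not ok) -> ((not ok) and ((ok -> (ok -> (not ok))) or (not ok)))) and (ok -> ((not ok) and (((not ok) -> (ok -> s)) or (not ok)))))) and (ok -> (((not ok) -> ((not ok) and ((ok -> (ok -> (not ok))) or (not ok)))) and (ok -> ((not ok) and (((not ok) -> (ok -> s)) or (not ok))))))
Answer: WP = ((not ok) -> (((not ok) -> ((not ok) and ((ok -> (ok -> (not ok))) or (not ok)))) and (ok -> ((not ok) and (((not ok) -> (ok -> s)) or (not ok)))))) and (ok -> (((not ok) -> ((not ok) and ((ok -> (ok -> (not ok))) or (not ok)))) and (ok -> ((not ok) and (((not ok) -> (ok -> s)) or (not ok))))))


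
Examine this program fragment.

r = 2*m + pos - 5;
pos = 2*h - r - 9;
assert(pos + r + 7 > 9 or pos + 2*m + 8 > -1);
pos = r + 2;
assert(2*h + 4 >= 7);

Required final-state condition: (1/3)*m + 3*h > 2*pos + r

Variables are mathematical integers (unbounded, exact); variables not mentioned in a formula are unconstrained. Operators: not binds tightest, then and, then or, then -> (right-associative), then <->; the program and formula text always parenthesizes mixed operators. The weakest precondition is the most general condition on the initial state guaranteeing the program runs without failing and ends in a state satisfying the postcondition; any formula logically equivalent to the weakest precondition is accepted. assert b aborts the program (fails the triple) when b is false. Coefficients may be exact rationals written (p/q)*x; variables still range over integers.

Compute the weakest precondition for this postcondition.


Working backward. After the program, the postcondition (1/3)*m + 3*h > 2*pos + r must hold; in canonical form it is 3*h + (1/3)*m > 2*pos + r.
Before assert 2*h + 4 >= 7: 2*h >= 3 and 3*h + (1/3)*m > 2*pos + r
Before pos := r + 2: 2*h >= 3 and 3*h + (1/3)*m > 3*r + 4
Before assert pos + r + 7 > 9 or pos + 2*m + 8 > -1: (pos + r > 2 or 2*m + pos > -9) and 2*h >= 3 and 3*h + (1/3)*m > 3*r + 4
Before pos := 2*h - r - 9: (2*h > 11 or 2*h + 2*m > r) and 2*h >= 3 and 3*h + (1/3)*m > 3*r + 4
Before r := 2*m + pos - 5: (2*h > 11 or 2*h > pos - 5) and 2*h >= 3 and 3*h > (17/3)*m + 3*pos - 11
Answer: WP = (2*h > 11 or 2*h > pos - 5) and 2*h >= 3 and 3*h > (17/3)*m + 3*pos - 11


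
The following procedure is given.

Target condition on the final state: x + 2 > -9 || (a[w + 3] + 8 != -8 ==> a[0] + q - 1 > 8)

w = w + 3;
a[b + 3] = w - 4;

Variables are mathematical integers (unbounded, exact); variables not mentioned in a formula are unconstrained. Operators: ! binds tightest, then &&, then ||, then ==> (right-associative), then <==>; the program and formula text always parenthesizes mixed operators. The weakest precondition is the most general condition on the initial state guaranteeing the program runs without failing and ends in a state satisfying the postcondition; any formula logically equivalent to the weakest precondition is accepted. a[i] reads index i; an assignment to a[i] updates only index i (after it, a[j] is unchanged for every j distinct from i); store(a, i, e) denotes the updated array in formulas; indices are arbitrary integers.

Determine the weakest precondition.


Working backward. After the program, the postcondition x + 2 > -9 || (a[w + 3] + 8 != -8 ==> a[0] + q - 1 > 8) must hold; in canonical form it is x > -11 || (a[w + 3] != -16 ==> a[0] + q > 9).
Before a[b + 3] := w - 4: x > -11 || (store(a, b + 3, w - 4)[w + 3] != -16 ==> store(a, b + 3, w - 4)[0] + q > 9)
Before w := w + 3: x > -11 || (store(a, b + 3, w - 1)[w + 6] != -16 ==> store(a, b + 3, w - 1)[0] + q > 9)
Answer: WP = x > -11 || (store(a, b + 3, w - 1)[w + 6] != -16 ==> store(a, b + 3, w - 1)[0] + q > 9)


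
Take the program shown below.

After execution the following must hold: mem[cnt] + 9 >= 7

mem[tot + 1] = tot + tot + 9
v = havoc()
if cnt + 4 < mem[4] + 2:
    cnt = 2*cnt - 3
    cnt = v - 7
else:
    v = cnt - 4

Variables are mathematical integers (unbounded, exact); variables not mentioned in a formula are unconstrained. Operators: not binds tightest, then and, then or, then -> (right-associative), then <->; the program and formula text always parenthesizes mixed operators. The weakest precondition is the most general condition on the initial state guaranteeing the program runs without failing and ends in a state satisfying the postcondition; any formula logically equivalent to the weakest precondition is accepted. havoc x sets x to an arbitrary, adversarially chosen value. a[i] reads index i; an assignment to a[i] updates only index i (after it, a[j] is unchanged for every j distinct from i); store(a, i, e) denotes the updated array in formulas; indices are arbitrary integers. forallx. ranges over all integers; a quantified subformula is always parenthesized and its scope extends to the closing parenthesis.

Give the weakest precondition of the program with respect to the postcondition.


Working backward. After the program, the postcondition mem[cnt] + 9 >= 7 must hold; in canonical form it is mem[cnt] >= -2.
Then branch requires mem[v - 7] >= -2; else branch requires mem[cnt] >= -2.
Before the if: (cnt < mem[4] - 2 -> mem[v - 7] >= -2) and ((not (cnt < mem[4] - 2)) -> mem[cnt] >= -2)
Before havoc v: forall v_1. ((cnt < mem[4] - 2 -> mem[v_1 - 7] >= -2) and ((not (cnt < mem[4] - 2)) -> mem[cnt] >= -2))
Before mem[tot + 1] := tot + tot + 9: forall v_1. ((cnt < store(mem, tot + 1, 2*tot + 9)[4] - 2 -> store(mem, tot + 1, 2*tot + 9)[v_1 - 7] >= -2) and ((not (cnt < store(mem, tot + 1, 2*tot + 9)[4] - 2)) -> store(mem, tot + 1, 2*tot + 9)[cnt] >= -2))
Answer: WP = forall v_1. ((cnt < store(mem, tot + 1, 2*tot + 9)[4] - 2 -> store(mem, tot + 1, 2*tot + 9)[v_1 - 7] >= -2) and ((not (cnt < store(mem, tot + 1, 2*tot + 9)[4] - 2)) -> store(mem, tot + 1, 2*tot + 9)[cnt] >= -2))


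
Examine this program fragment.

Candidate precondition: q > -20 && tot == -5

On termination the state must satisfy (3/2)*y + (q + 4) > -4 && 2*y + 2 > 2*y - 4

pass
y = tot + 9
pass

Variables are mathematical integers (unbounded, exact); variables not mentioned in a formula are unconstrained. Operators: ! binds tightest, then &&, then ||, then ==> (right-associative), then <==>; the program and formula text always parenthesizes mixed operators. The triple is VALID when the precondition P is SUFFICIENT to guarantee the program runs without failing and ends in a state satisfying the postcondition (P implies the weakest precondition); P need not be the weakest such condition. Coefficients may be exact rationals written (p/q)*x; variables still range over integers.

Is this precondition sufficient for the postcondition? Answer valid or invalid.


Working backward. After the program, the postcondition (3/2)*y + (q + 4) > -4 && 2*y + 2 > 2*y - 4 must hold; in canonical form it is q + (3/2)*y > -8.
Before skip: q + (3/2)*y > -8
Before y := tot + 9: q + (3/2)*tot > -43/2
Before skip: q + (3/2)*tot > -43/2
The weakest precondition is q + (3/2)*tot > -43/2.
Check whether q > -20 && tot == -5 implies it.
Countermodel: at the initial state q = -19, tot = -5, the precondition holds but the weakest precondition fails.
Answer: invalid


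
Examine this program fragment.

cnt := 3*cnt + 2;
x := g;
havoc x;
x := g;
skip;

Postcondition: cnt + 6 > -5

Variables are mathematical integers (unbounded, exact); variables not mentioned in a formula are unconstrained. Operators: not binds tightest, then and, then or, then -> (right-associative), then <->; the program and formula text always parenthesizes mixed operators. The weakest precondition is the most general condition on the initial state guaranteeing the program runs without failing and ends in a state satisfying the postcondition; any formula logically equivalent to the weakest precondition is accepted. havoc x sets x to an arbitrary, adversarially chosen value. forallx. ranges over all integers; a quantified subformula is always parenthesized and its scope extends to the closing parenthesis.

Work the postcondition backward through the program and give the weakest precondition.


Working backward. After the program, the postcondition cnt + 6 > -5 must hold; in canonical form it is cnt > -11.
Before skip: cnt > -11
Before x := g: cnt > -11
Before havoc x: cnt > -11
Before x := g: cnt > -11
Before cnt := 3*cnt + 2: 3*cnt > -13
Answer: WP = 3*cnt > -13


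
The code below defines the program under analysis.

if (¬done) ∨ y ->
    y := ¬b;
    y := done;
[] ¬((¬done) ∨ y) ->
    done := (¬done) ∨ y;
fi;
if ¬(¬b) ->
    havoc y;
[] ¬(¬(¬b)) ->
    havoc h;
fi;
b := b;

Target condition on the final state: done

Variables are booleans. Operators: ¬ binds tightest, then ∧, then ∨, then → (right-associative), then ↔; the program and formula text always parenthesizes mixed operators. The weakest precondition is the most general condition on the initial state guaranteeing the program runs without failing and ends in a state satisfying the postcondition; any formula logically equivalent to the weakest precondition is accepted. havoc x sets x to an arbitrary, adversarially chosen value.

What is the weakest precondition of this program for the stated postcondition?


Working backward. After the program, done must hold.
Before b := b: done
Then branch requires done; else branch requires done.
Before the if: (b → done) ∧ ((¬b) → done)
Then branch requires (b → done) ∧ ((¬b) → done); else branch requires (b → ((¬done) ∨ y)) ∧ ((¬b) → ((¬done) ∨ y)).
Before the if: (((¬done) ∨ y) → ((b → done) ∧ ((¬b) → done))) ∧ ((¬((¬done) ∨ y)) → ((b → ((¬done) ∨ y)) ∧ ((¬b) → ((¬done) ∨ y))))
Answer: WP = (((¬done) ∨ y) → ((b → done) ∧ ((¬b) → done))) ∧ ((¬((¬done) ∨ y)) → ((b → ((¬done) ∨ y)) ∧ ((¬b) → ((¬done) ∨ y))))


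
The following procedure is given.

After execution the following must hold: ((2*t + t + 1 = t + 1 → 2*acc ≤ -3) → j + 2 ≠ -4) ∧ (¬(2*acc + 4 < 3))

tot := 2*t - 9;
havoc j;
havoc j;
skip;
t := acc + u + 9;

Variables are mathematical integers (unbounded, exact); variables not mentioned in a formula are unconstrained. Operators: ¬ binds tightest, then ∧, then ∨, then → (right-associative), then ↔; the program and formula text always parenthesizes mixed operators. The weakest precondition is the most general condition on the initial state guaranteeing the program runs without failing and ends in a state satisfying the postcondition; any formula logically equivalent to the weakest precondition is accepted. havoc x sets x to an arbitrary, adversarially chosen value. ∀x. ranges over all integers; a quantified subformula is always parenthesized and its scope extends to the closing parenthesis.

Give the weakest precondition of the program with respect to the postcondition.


Working backward. After the program, the postcondition ((2*t + t + 1 = t + 1 → 2*acc ≤ -3) → j + 2 ≠ -4) ∧ (¬(2*acc + 4 < 3)) must hold; in canonical form it is ((2*t = 0 → 2*acc ≤ -3) → j ≠ -6) ∧ (¬(2*acc < -1)).
Before t := acc + u + 9: ((2*acc + 2*u = -18 → 2*acc ≤ -3) → j ≠ -6) ∧ (¬(2*acc < -1))
Before skip: ((2*acc + 2*u = -18 → 2*acc ≤ -3) → j ≠ -6) ∧ (¬(2*acc < -1))
Before havoc j: ∀j_1. (((2*acc + 2*u = -18 → 2*acc ≤ -3) → j_1 ≠ -6) ∧ (¬(2*acc < -1)))
Before havoc j: ∀j_1. (((2*acc + 2*u = -18 → 2*acc ≤ -3) → j_1 ≠ -6) ∧ (¬(2*acc < -1)))
Before tot := 2*t - 9: ∀j_1. (((2*acc + 2*u = -18 → 2*acc ≤ -3) → j_1 ≠ -6) ∧ (¬(2*acc < -1)))
Answer: WP = ∀j_1. (((2*acc + 2*u = -18 → 2*acc ≤ -3) → j_1 ≠ -6) ∧ (¬(2*acc < -1)))


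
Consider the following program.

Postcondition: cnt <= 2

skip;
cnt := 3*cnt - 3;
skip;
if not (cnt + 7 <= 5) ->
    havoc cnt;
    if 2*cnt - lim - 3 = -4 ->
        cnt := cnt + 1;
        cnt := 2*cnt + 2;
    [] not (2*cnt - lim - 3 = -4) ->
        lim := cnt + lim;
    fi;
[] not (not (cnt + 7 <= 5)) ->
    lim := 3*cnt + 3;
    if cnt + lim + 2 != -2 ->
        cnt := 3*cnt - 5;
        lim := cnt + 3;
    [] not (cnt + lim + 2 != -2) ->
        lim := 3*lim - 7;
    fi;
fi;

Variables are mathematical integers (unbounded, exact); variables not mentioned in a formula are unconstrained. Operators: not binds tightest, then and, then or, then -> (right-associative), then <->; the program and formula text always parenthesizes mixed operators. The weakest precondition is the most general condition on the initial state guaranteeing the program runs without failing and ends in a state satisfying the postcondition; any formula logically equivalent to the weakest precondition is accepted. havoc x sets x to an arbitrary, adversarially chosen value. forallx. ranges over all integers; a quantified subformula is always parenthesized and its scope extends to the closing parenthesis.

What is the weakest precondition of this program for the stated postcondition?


Working backward. After the program, cnt <= 2 must hold.
Then branch requires forall cnt_1. ((2*cnt_1 = lim - 1 -> 2*cnt_1 <= -2) and ((not (2*cnt_1 = lim - 1)) -> cnt_1 <= 2)); else branch requires (4*cnt != -7 -> 3*cnt <= 7) and ((not (4*cnt != -7)) -> cnt <= 2).
Before the if: ((not (cnt <= -2)) -> (forall cnt_1. ((2*cnt_1 = lim - 1 -> 2*cnt_1 <= -2) and ((not (2*cnt_1 = lim - 1)) -> cnt_1 <= 2)))) and (cnt <= -2 -> ((4*cnt != -7 -> 3*cnt <= 7) and ((not (4*cnt != -7)) -> cnt <= 2)))
Before skip: ((not (cnt <= -2)) -> (forall cnt_1. ((2*cnt_1 = lim - 1 -> 2*cnt_1 <= -2) and ((not (2*cnt_1 = lim - 1)) -> cnt_1 <= 2)))) and (cnt <= -2 -> ((4*cnt != -7 -> 3*cnt <= 7) and ((not (4*cnt != -7)) -> cnt <= 2)))
Before cnt := 3*cnt - 3: ((not (3*cnt <= 1)) -> (forall cnt_1. ((2*cnt_1 = lim - 1 -> 2*cnt_1 <= -2) and ((not (2*cnt_1 = lim - 1)) -> cnt_1 <= 2)))) and (3*cnt <= 1 -> ((12*cnt != 5 -> 9*cnt <= 16) and ((not (12*cnt != 5)) -> 3*cnt <= 5)))
Before skip: ((not (3*cnt <= 1)) -> (forall cnt_1. ((2*cnt_1 = lim - 1 -> 2*cnt_1 <= -2) and ((not (2*cnt_1 = lim - 1)) -> cnt_1 <= 2)))) and (3*cnt <= 1 -> ((12*cnt != 5 -> 9*cnt <= 16) and ((not (12*cnt != 5)) -> 3*cnt <= 5)))
Answer: WP = ((not (3*cnt <= 1)) -> (forall cnt_1. ((2*cnt_1 = lim - 1 -> 2*cnt_1 <= -2) and ((not (2*cnt_1 = lim - 1)) -> cnt_1 <= 2)))) and (3*cnt <= 1 -> ((12*cnt != 5 -> 9*cnt <= 16) and ((not (12*cnt != 5)) -> 3*cnt <= 5)))


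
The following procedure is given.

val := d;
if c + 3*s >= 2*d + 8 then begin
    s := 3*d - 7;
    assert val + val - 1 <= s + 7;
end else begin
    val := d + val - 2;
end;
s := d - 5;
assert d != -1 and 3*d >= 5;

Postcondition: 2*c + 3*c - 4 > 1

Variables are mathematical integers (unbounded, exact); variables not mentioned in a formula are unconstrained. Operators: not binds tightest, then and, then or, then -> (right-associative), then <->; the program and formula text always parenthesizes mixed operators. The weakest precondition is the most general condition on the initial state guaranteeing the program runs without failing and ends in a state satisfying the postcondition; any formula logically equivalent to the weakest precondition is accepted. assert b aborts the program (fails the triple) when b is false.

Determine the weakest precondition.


Working backward. After the program, the postcondition 2*c + 3*c - 4 > 1 must hold; in canonical form it is 5*c > 5.
Before assert d != -1 and 3*d >= 5: d != -1 and 3*d >= 5 and 5*c > 5
Before s := d - 5: d != -1 and 3*d >= 5 and 5*c > 5
Then branch requires 2*val <= 3*d + 1 and d != -1 and 3*d >= 5 and 5*c > 5; else branch requires d != -1 and 3*d >= 5 and 5*c > 5.
Before the if: (c + 3*s >= 2*d + 8 -> (2*val <= 3*d + 1 and d != -1 and 3*d >= 5 and 5*c > 5)) and ((not (c + 3*s >= 2*d + 8)) -> (d != -1 and 3*d >= 5 and 5*c > 5))
Before val := d: (c + 3*s >= 2*d + 8 -> (d >= -1 and d != -1 and 3*d >= 5 and 5*c > 5)) and ((not (c + 3*s >= 2*d + 8)) -> (d != -1 and 3*d >= 5 and 5*c > 5))
Answer: WP = (c + 3*s >= 2*d + 8 -> (d >= -1 and d != -1 and 3*d >= 5 and 5*c > 5)) and ((not (c + 3*s >= 2*d + 8)) -> (d != -1 and 3*d >= 5 and 5*c > 5))


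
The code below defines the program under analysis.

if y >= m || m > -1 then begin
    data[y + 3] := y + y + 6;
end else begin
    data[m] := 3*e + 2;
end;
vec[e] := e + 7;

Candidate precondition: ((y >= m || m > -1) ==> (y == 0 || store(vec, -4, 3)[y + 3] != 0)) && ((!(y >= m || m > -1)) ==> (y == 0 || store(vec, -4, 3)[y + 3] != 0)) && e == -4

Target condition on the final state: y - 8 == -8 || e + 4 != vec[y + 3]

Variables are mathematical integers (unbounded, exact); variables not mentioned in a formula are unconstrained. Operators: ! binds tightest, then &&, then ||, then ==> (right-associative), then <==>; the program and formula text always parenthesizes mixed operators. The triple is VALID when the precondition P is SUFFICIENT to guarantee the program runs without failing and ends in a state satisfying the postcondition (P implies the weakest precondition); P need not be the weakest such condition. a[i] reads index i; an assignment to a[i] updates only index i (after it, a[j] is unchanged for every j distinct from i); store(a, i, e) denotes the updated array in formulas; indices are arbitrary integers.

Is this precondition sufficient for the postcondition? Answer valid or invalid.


Working backward. After the program, the postcondition y - 8 == -8 || e + 4 != vec[y + 3] must hold; in canonical form it is y == 0 || e != vec[y + 3] - 4.
Before vec[e] := e + 7: y == 0 || e != store(vec, e, e + 7)[y + 3] - 4
Then branch requires y == 0 || e != store(vec, e, e + 7)[y + 3] - 4; else branch requires y == 0 || e != store(vec, e, e + 7)[y + 3] - 4.
Before the if: ((y >= m || m > -1) ==> (y == 0 || e != store(vec, e, e + 7)[y + 3] - 4)) && ((!(y >= m || m > -1)) ==> (y == 0 || e != store(vec, e, e + 7)[y + 3] - 4))
The weakest precondition is ((y >= m || m > -1) ==> (y == 0 || e != store(vec, e, e + 7)[y + 3] - 4)) && ((!(y >= m || m > -1)) ==> (y == 0 || e != store(vec, e, e + 7)[y + 3] - 4)).
Check whether ((y >= m || m > -1) ==> (y == 0 || store(vec, -4, 3)[y + 3] != 0)) && ((!(y >= m || m > -1)) ==> (y == 0 || store(vec, -4, 3)[y + 3] != 0)) && e == -4 implies it.
Every state satisfying the precondition satisfies the weakest precondition: the implication holds.
Answer: valid


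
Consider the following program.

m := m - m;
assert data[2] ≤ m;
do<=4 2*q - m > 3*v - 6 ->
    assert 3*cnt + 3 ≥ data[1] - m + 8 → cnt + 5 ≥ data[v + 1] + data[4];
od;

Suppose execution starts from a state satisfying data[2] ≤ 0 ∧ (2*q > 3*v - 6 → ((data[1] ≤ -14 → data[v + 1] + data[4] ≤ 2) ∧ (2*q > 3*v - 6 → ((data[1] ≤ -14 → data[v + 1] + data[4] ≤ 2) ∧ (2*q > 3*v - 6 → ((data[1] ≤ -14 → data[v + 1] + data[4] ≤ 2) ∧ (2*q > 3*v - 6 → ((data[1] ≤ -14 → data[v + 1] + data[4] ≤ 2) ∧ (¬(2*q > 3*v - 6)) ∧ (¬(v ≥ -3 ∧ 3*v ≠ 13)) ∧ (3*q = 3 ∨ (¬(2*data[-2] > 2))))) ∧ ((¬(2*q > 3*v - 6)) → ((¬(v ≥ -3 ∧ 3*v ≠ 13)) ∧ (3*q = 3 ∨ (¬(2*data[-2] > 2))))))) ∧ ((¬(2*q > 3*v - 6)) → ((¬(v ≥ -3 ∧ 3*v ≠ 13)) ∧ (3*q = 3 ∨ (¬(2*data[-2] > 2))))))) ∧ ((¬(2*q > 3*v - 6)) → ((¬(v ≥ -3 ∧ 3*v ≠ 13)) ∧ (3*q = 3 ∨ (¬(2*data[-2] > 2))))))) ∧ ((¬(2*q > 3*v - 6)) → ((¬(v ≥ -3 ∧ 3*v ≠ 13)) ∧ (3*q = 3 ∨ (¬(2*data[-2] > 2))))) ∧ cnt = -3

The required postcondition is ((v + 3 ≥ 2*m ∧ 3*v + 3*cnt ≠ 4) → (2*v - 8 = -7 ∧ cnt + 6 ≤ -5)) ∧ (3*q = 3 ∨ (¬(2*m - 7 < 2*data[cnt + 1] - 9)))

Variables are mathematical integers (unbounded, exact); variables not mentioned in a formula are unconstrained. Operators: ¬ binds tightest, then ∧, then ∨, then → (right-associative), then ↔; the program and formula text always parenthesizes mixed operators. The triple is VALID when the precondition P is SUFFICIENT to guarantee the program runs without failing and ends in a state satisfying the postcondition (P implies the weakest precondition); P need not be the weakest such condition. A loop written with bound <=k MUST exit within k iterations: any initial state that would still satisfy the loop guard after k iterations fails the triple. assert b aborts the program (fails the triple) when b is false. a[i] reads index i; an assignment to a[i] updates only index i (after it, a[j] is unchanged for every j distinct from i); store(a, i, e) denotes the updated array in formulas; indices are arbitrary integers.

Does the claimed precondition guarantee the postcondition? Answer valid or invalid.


Working backward. After the program, the postcondition ((v + 3 ≥ 2*m ∧ 3*v + 3*cnt ≠ 4) → (2*v - 8 = -7 ∧ cnt + 6 ≤ -5)) ∧ (3*q = 3 ∨ (¬(2*m - 7 < 2*data[cnt + 1] - 9))) must hold; in canonical form it is ((v ≥ 2*m - 3 ∧ 3*cnt + 3*v ≠ 4) → (2*v = 1 ∧ cnt ≤ -11)) ∧ (3*q = 3 ∨ (¬(2*m < 2*data[cnt + 1] - 2))).
Before the loop (bound <=4), unroll the exhaustion recursion (WP_0 = exit-now case; WP_j = one more guarded iteration, up to j = 4):
  WP_0: (¬(2*q > m + 3*v - 6)) ∧ ((v ≥ 2*m - 3 ∧ 3*cnt + 3*v ≠ 4) → (2*v = 1 ∧ cnt ≤ -11)) ∧ (3*q = 3 ∨ (¬(2*m < 2*data[cnt + 1] - 2)))
  WP_1: (2*q > m + 3*v - 6 → ((3*cnt + m ≥ data[1] + 5 → cnt ≥ data[v + 1] + data[4] - 5) ∧ (¬(2*q > m + 3*v - 6)) ∧ ((v ≥ 2*m - 3 ∧ 3*cnt + 3*v ≠ 4) → (2*v = 1 ∧ cnt ≤ -11)) ∧ (3*q = 3 ∨ (¬(2*m < 2*data[cnt + 1] - 2))))) ∧ ((¬(2*q > m + 3*v - 6)) → (((v ≥ 2*m - 3 ∧ 3*cnt + 3*v ≠ 4) → (2*v = 1 ∧ cnt ≤ -11)) ∧ (3*q = 3 ∨ (¬(2*m < 2*data[cnt + 1] - 2)))))
  WP_2: (2*q > m + 3*v - 6 → ((3*cnt + m ≥ data[1] + 5 → cnt ≥ data[v + 1] + data[4] - 5) ∧ (2*q > m + 3*v - 6 → ((3*cnt + m ≥ data[1] + 5 → cnt ≥ data[v + 1] + data[4] - 5) ∧ (¬(2*q > m + 3*v - 6)) ∧ ((v ≥ 2*m - 3 ∧ 3*cnt + 3*v ≠ 4) → (2*v = 1 ∧ cnt ≤ -11)) ∧ (3*q = 3 ∨ (¬(2*m < 2*data[cnt + 1] - 2))))) ∧ ((¬(2*q > m + 3*v - 6)) → (((v ≥ 2*m - 3 ∧ 3*cnt + 3*v ≠ 4) → (2*v = 1 ∧ cnt ≤ -11)) ∧ (3*q = 3 ∨ (¬(2*m < 2*data[cnt + 1] - 2))))))) ∧ ((¬(2*q > m + 3*v - 6)) → (((v ≥ 2*m - 3 ∧ 3*cnt + 3*v ≠ 4) → (2*v = 1 ∧ cnt ≤ -11)) ∧ (3*q = 3 ∨ (¬(2*m < 2*data[cnt + 1] - 2)))))
  WP_3: (2*q > m + 3*v - 6 → ((3*cnt + m ≥ data[1] + 5 → cnt ≥ data[v + 1] + data[4] - 5) ∧ (2*q > m + 3*v - 6 → ((3*cnt + m ≥ data[1] + 5 → cnt ≥ data[v + 1] + data[4] - 5) ∧ (2*q > m + 3*v - 6 → ((3*cnt + m ≥ data[1] + 5 → cnt ≥ data[v + 1] + data[4] - 5) ∧ (¬(2*q > m + 3*v - 6)) ∧ ((v ≥ 2*m - 3 ∧ 3*cnt + 3*v ≠ 4) → (2*v = 1 ∧ cnt ≤ -11)) ∧ (3*q = 3 ∨ (¬(2*m < 2*data[cnt + 1] - 2))))) ∧ ((¬(2*q > m + 3*v - 6)) → (((v ≥ 2*m - 3 ∧ 3*cnt + 3*v ≠ 4) → (2*v = 1 ∧ cnt ≤ -11)) ∧ (3*q = 3 ∨ (¬(2*m < 2*data[cnt + 1] - 2))))))) ∧ ((¬(2*q > m + 3*v - 6)) → (((v ≥ 2*m - 3 ∧ 3*cnt + 3*v ≠ 4) → (2*v = 1 ∧ cnt ≤ -11)) ∧ (3*q = 3 ∨ (¬(2*m < 2*data[cnt + 1] - 2))))))) ∧ ((¬(2*q > m + 3*v - 6)) → (((v ≥ 2*m - 3 ∧ 3*cnt + 3*v ≠ 4) → (2*v = 1 ∧ cnt ≤ -11)) ∧ (3*q = 3 ∨ (¬(2*m < 2*data[cnt + 1] - 2)))))
  WP_4: (2*q > m + 3*v - 6 → ((3*cnt + m ≥ data[1] + 5 → cnt ≥ data[v + 1] + data[4] - 5) ∧ (2*q > m + 3*v - 6 → ((3*cnt + m ≥ data[1] + 5 → cnt ≥ data[v + 1] + data[4] - 5) ∧ (2*q > m + 3*v - 6 → ((3*cnt + m ≥ data[1] + 5 → cnt ≥ data[v + 1] + data[4] - 5) ∧ (2*q > m + 3*v - 6 → ((3*cnt + m ≥ data[1] + 5 → cnt ≥ data[v + 1] + data[4] - 5) ∧ (¬(2*q > m + 3*v - 6)) ∧ ((v ≥ 2*m - 3 ∧ 3*cnt + 3*v ≠ 4) → (2*v = 1 ∧ cnt ≤ -11)) ∧ (3*q = 3 ∨ (¬(2*m < 2*data[cnt + 1] - 2))))) ∧ ((¬(2*q > m + 3*v - 6)) → (((v ≥ 2*m - 3 ∧ 3*cnt + 3*v ≠ 4) → (2*v = 1 ∧ cnt ≤ -11)) ∧ (3*q = 3 ∨ (¬(2*m < 2*data[cnt + 1] - 2))))))) ∧ ((¬(2*q > m + 3*v - 6)) → (((v ≥ 2*m - 3 ∧ 3*cnt + 3*v ≠ 4) → (2*v = 1 ∧ cnt ≤ -11)) ∧ (3*q = 3 ∨ (¬(2*m < 2*data[cnt + 1] - 2))))))) ∧ ((¬(2*q > m + 3*v - 6)) → (((v ≥ 2*m - 3 ∧ 3*cnt + 3*v ≠ 4) → (2*v = 1 ∧ cnt ≤ -11)) ∧ (3*q = 3 ∨ (¬(2*m < 2*data[cnt + 1] - 2))))))) ∧ ((¬(2*q > m + 3*v - 6)) → (((v ≥ 2*m - 3 ∧ 3*cnt + 3*v ≠ 4) → (2*v = 1 ∧ cnt ≤ -11)) ∧ (3*q = 3 ∨ (¬(2*m < 2*data[cnt + 1] - 2)))))
So before the loop: (2*q > m + 3*v - 6 → ((3*cnt + m ≥ data[1] + 5 → cnt ≥ data[v + 1] + data[4] - 5) ∧ (2*q > m + 3*v - 6 → ((3*cnt + m ≥ data[1] + 5 → cnt ≥ data[v + 1] + data[4] - 5) ∧ (2*q > m + 3*v - 6 → ((3*cnt + m ≥ data[1] + 5 → cnt ≥ data[v + 1] + data[4] - 5) ∧ (2*q > m + 3*v - 6 → ((3*cnt + m ≥ data[1] + 5 → cnt ≥ data[v + 1] + data[4] - 5) ∧ (¬(2*q > m + 3*v - 6)) ∧ ((v ≥ 2*m - 3 ∧ 3*cnt + 3*v ≠ 4) → (2*v = 1 ∧ cnt ≤ -11)) ∧ (3*q = 3 ∨ (¬(2*m < 2*data[cnt + 1] - 2))))) ∧ ((¬(2*q > m + 3*v - 6)) → (((v ≥ 2*m - 3 ∧ 3*cnt + 3*v ≠ 4) → (2*v = 1 ∧ cnt ≤ -11)) ∧ (3*q = 3 ∨ (¬(2*m < 2*data[cnt + 1] - 2))))))) ∧ ((¬(2*q > m + 3*v - 6)) → (((v ≥ 2*m - 3 ∧ 3*cnt + 3*v ≠ 4) → (2*v = 1 ∧ cnt ≤ -11)) ∧ (3*q = 3 ∨ (¬(2*m < 2*data[cnt + 1] - 2))))))) ∧ ((¬(2*q > m + 3*v - 6)) → (((v ≥ 2*m - 3 ∧ 3*cnt + 3*v ≠ 4) → (2*v = 1 ∧ cnt ≤ -11)) ∧ (3*q = 3 ∨ (¬(2*m < 2*data[cnt + 1] - 2))))))) ∧ ((¬(2*q > m + 3*v - 6)) → (((v ≥ 2*m - 3 ∧ 3*cnt + 3*v ≠ 4) → (2*v = 1 ∧ cnt ≤ -11)) ∧ (3*q = 3 ∨ (¬(2*m < 2*data[cnt + 1] - 2)))))
Before assert data[2] ≤ m: data[2] ≤ m ∧ (2*q > m + 3*v - 6 → ((3*cnt + m ≥ data[1] + 5 → cnt ≥ data[v + 1] + data[4] - 5) ∧ (2*q > m + 3*v - 6 → ((3*cnt + m ≥ data[1] + 5 → cnt ≥ data[v + 1] + data[4] - 5) ∧ (2*q > m + 3*v - 6 → ((3*cnt + m ≥ data[1] + 5 → cnt ≥ data[v + 1] + data[4] - 5) ∧ (2*q > m + 3*v - 6 → ((3*cnt + m ≥ data[1] + 5 → cnt ≥ data[v + 1] + data[4] - 5) ∧ (¬(2*q > m + 3*v - 6)) ∧ ((v ≥ 2*m - 3 ∧ 3*cnt + 3*v ≠ 4) → (2*v = 1 ∧ cnt ≤ -11)) ∧ (3*q = 3 ∨ (¬(2*m < 2*data[cnt + 1] - 2))))) ∧ ((¬(2*q > m + 3*v - 6)) → (((v ≥ 2*m - 3 ∧ 3*cnt + 3*v ≠ 4) → (2*v = 1 ∧ cnt ≤ -11)) ∧ (3*q = 3 ∨ (¬(2*m < 2*data[cnt + 1] - 2))))))) ∧ ((¬(2*q > m + 3*v - 6)) → (((v ≥ 2*m - 3 ∧ 3*cnt + 3*v ≠ 4) → (2*v = 1 ∧ cnt ≤ -11)) ∧ (3*q = 3 ∨ (¬(2*m < 2*data[cnt + 1] - 2))))))) ∧ ((¬(2*q > m + 3*v - 6)) → (((v ≥ 2*m - 3 ∧ 3*cnt + 3*v ≠ 4) → (2*v = 1 ∧ cnt ≤ -11)) ∧ (3*q = 3 ∨ (¬(2*m < 2*data[cnt + 1] - 2))))))) ∧ ((¬(2*q > m + 3*v - 6)) → (((v ≥ 2*m - 3 ∧ 3*cnt + 3*v ≠ 4) → (2*v = 1 ∧ cnt ≤ -11)) ∧ (3*q = 3 ∨ (¬(2*m < 2*data[cnt + 1] - 2)))))
Before m := m - m: data[2] ≤ 0 ∧ (2*q > 3*v - 6 → ((3*cnt ≥ data[1] + 5 → cnt ≥ data[v + 1] + data[4] - 5) ∧ (2*q > 3*v - 6 → ((3*cnt ≥ data[1] + 5 → cnt ≥ data[v + 1] + data[4] - 5) ∧ (2*q > 3*v - 6 → ((3*cnt ≥ data[1] + 5 → cnt ≥ data[v + 1] + data[4] - 5) ∧ (2*q > 3*v - 6 → ((3*cnt ≥ data[1] + 5 → cnt ≥ data[v + 1] + data[4] - 5) ∧ (¬(2*q > 3*v - 6)) ∧ ((v ≥ -3 ∧ 3*cnt + 3*v ≠ 4) → (2*v = 1 ∧ cnt ≤ -11)) ∧ (3*q = 3 ∨ (¬(2*data[cnt + 1] > 2))))) ∧ ((¬(2*q > 3*v - 6)) → (((v ≥ -3 ∧ 3*cnt + 3*v ≠ 4) → (2*v = 1 ∧ cnt ≤ -11)) ∧ (3*q = 3 ∨ (¬(2*data[cnt + 1] > 2))))))) ∧ ((¬(2*q > 3*v - 6)) → (((v ≥ -3 ∧ 3*cnt + 3*v ≠ 4) → (2*v = 1 ∧ cnt ≤ -11)) ∧ (3*q = 3 ∨ (¬(2*data[cnt + 1] > 2))))))) ∧ ((¬(2*q > 3*v - 6)) → (((v ≥ -3 ∧ 3*cnt + 3*v ≠ 4) → (2*v = 1 ∧ cnt ≤ -11)) ∧ (3*q = 3 ∨ (¬(2*data[cnt + 1] > 2))))))) ∧ ((¬(2*q > 3*v - 6)) → (((v ≥ -3 ∧ 3*cnt + 3*v ≠ 4) → (2*v = 1 ∧ cnt ≤ -11)) ∧ (3*q = 3 ∨ (¬(2*data[cnt + 1] > 2)))))
The weakest precondition is data[2] ≤ 0 ∧ (2*q > 3*v - 6 → ((3*cnt ≥ data[1] + 5 → cnt ≥ data[v + 1] + data[4] - 5) ∧ (2*q > 3*v - 6 → ((3*cnt ≥ data[1] + 5 → cnt ≥ data[v + 1] + data[4] - 5) ∧ (2*q > 3*v - 6 → ((3*cnt ≥ data[1] + 5 → cnt ≥ data[v + 1] + data[4] - 5) ∧ (2*q > 3*v - 6 → ((3*cnt ≥ data[1] + 5 → cnt ≥ data[v + 1] + data[4] - 5) ∧ (¬(2*q > 3*v - 6)) ∧ ((v ≥ -3 ∧ 3*cnt + 3*v ≠ 4) → (2*v = 1 ∧ cnt ≤ -11)) ∧ (3*q = 3 ∨ (¬(2*data[cnt + 1] > 2))))) ∧ ((¬(2*q > 3*v - 6)) → (((v ≥ -3 ∧ 3*cnt + 3*v ≠ 4) → (2*v = 1 ∧ cnt ≤ -11)) ∧ (3*q = 3 ∨ (¬(2*data[cnt + 1] > 2))))))) ∧ ((¬(2*q > 3*v - 6)) → (((v ≥ -3 ∧ 3*cnt + 3*v ≠ 4) → (2*v = 1 ∧ cnt ≤ -11)) ∧ (3*q = 3 ∨ (¬(2*data[cnt + 1] > 2))))))) ∧ ((¬(2*q > 3*v - 6)) → (((v ≥ -3 ∧ 3*cnt + 3*v ≠ 4) → (2*v = 1 ∧ cnt ≤ -11)) ∧ (3*q = 3 ∨ (¬(2*data[cnt + 1] > 2))))))) ∧ ((¬(2*q > 3*v - 6)) → (((v ≥ -3 ∧ 3*cnt + 3*v ≠ 4) → (2*v = 1 ∧ cnt ≤ -11)) ∧ (3*q = 3 ∨ (¬(2*data[cnt + 1] > 2))))).
Check whether data[2] ≤ 0 ∧ (2*q > 3*v - 6 → ((data[1] ≤ -14 → data[v + 1] + data[4] ≤ 2) ∧ (2*q > 3*v - 6 → ((data[1] ≤ -14 → data[v + 1] + data[4] ≤ 2) ∧ (2*q > 3*v - 6 → ((data[1] ≤ -14 → data[v + 1] + data[4] ≤ 2) ∧ (2*q > 3*v - 6 → ((data[1] ≤ -14 → data[v + 1] + data[4] ≤ 2) ∧ (¬(2*q > 3*v - 6)) ∧ (¬(v ≥ -3 ∧ 3*v ≠ 13)) ∧ (3*q = 3 ∨ (¬(2*data[-2] > 2))))) ∧ ((¬(2*q > 3*v - 6)) → ((¬(v ≥ -3 ∧ 3*v ≠ 13)) ∧ (3*q = 3 ∨ (¬(2*data[-2] > 2))))))) ∧ ((¬(2*q > 3*v - 6)) → ((¬(v ≥ -3 ∧ 3*v ≠ 13)) ∧ (3*q = 3 ∨ (¬(2*data[-2] > 2))))))) ∧ ((¬(2*q > 3*v - 6)) → ((¬(v ≥ -3 ∧ 3*v ≠ 13)) ∧ (3*q = 3 ∨ (¬(2*data[-2] > 2))))))) ∧ ((¬(2*q > 3*v - 6)) → ((¬(v ≥ -3 ∧ 3*v ≠ 13)) ∧ (3*q = 3 ∨ (¬(2*data[-2] > 2))))) ∧ cnt = -3 implies it.
Every state satisfying the precondition satisfies the weakest precondition: the implication holds.
Answer: valid
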